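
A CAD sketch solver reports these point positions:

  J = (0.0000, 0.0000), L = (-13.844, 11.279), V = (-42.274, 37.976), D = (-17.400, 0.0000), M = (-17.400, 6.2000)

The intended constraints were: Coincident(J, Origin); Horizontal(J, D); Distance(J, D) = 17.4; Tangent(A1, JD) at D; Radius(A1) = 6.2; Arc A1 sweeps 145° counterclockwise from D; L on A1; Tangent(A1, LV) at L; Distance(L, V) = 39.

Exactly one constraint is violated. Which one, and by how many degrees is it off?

Tangent(A1, LV) at L — off by 8.20°.

J = (0.00, 0.00) ✓; J.y = 0.00, D.y = 0.00 ✓; |JD| = 17.40 ✓; ∠(MD, DJ) = 90.00° ✓; |MD| = 6.200 ✓; bearing(M→L) − bearing(M→D) = 145.0° ✓; |ML| = 6.200 ✓; ∠(ML, LV) = 98.20° ✗; |LV| = 39.00 ✓.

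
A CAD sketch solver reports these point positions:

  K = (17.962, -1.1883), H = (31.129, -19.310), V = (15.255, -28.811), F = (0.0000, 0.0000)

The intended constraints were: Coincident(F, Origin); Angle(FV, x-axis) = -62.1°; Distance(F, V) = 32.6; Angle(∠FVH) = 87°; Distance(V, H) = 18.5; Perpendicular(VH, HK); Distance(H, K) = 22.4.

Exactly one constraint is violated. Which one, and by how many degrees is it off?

Perpendicular(VH, HK) — off by 5.10°.

F = (0.00, 0.00) ✓; FV at -62.10° ✓; |FV| = 32.60 ✓; ∠FVH = 87.00° ✓; |VH| = 18.50 ✓; ∠(VH, HK) = 95.10° ✗; |HK| = 22.40 ✓.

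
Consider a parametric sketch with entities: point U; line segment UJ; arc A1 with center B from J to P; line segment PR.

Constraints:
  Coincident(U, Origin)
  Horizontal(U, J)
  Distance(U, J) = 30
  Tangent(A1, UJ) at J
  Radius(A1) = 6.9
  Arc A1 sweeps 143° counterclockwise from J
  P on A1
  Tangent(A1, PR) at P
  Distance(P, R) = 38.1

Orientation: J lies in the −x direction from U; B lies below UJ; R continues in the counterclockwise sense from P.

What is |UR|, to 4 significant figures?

35.54

U is at the origin; UJ is horizontal with |UJ| = 30.0 and J on the −x side, so J = (-30.00, 0.000). A1 meets UJ tangentially, so BJ is at right angles to UJ, so B = J + (0, -6.9) = (-30.00, -6.900). On A1, J sits at bearing 90° from B; a 143° counterclockwise sweep puts P at bearing 233°, so P = B + 6.9·(cos 233°, sin 233°) = (-34.15, -12.41). A1 meets PR tangentially, so BP is at right angles to PR, so PR runs along (−sin 233°, cos 233°); with |PR| = 38.1, R = (-3.725, -35.34). Then |UR| = |R − U| = 35.54.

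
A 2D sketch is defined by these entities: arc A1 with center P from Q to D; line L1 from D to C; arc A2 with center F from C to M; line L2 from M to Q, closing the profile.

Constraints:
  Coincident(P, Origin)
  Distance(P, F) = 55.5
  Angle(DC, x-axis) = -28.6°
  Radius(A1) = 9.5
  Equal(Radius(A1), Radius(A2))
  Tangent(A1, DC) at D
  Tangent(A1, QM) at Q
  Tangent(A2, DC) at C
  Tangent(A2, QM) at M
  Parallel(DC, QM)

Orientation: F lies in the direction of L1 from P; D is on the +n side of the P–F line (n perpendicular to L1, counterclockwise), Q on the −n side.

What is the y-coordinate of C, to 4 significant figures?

-18.23

The slot axis is L1's direction at -28.6°, so u = (cos -28.6°, sin -28.6°) = (0.8780, -0.4787) and n = (−sin -28.6°, cos -28.6°) = (0.4787, 0.8780). P is at the origin and F lies 55.5 along u from P, so F = 55.5·u = (48.73, -26.57). Tangency of A1 to both parallel lines with radius 9.5 puts D and Q at P ± 9.5·n: D = (4.548, 8.341), Q = (-4.548, -8.341). Equal radii place C and M the same way about F: C = F + 9.5·n = (53.28, -18.23), M = F − 9.5·n = (44.18, -34.91). So C.y = -18.23.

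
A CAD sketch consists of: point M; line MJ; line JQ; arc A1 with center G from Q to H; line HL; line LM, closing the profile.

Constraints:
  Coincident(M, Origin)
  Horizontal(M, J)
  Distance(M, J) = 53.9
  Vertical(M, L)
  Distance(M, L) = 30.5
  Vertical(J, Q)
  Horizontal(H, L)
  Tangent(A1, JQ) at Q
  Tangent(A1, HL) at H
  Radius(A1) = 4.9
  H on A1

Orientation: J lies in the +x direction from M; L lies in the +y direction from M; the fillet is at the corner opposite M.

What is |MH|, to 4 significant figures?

57.72

M is at the origin; MJ is horizontal with |MJ| = 53.9 and J on the +x side, so J = (53.90, 0.000). M and L share the same x with |ML| = 30.5 and L on the +y side, so L = (0.000, 30.50). The virtual corner opposite M is at (53.90, 30.50). Since A1 is tangent to JQ there, GQ ⟂ JQ and A1 meets HL tangentially, so GH is at right angles to HL, with radius 4.9, so the center G sits 4.9 in from both sides at G = (49.00, 25.60). That places the tangent points at Q = (53.90, 25.60) on JQ and H = (49.00, 30.50) on HL. Then |MH| = |H − M| = 57.72.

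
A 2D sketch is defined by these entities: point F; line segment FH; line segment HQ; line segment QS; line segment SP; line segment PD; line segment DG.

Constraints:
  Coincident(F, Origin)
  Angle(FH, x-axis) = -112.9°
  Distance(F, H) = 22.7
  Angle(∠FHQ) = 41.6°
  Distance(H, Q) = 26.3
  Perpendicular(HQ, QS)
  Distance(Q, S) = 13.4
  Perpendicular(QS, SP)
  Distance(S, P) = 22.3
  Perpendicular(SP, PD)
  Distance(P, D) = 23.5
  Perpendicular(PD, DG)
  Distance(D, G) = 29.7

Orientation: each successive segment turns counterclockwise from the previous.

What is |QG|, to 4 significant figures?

12.52

F is at the origin; FH runs at -112.9° with length 22.7, so H = (-8.833, -20.91). ∠FHQ = 41.6° gives HQ at 25.50° from the x-axis; with |HQ| = 26.3, Q = (14.90, -9.588). HQ ⟂ QS, so QS runs at 115.5°; with |QS| = 13.4, S = (9.136, 2.506). QS ⟂ SP, so SP runs at -154.5°; with |SP| = 22.3, P = (-10.99, -7.094). SP is perpendicular to PD, so PD runs at -64.50°; with |PD| = 23.5, D = (-0.8746, -28.30). The perpendicularity gives DG at right angles to PD, so DG runs at 25.50°; with |DG| = 29.7, G = (25.93, -15.52). Then |QG| = |G − Q| = 12.52.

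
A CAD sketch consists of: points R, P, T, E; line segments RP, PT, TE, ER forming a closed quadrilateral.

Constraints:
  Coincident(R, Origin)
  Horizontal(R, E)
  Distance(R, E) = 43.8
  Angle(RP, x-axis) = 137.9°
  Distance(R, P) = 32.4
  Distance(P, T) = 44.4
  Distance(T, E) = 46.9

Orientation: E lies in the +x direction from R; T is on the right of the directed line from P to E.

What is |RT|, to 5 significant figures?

15.833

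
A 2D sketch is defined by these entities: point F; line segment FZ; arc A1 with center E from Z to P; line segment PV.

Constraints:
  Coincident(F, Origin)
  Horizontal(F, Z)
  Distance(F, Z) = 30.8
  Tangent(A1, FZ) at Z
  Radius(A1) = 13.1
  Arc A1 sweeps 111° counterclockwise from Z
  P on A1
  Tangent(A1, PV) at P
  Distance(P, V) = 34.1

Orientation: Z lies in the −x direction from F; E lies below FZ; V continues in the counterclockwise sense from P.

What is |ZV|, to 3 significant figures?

49.6

F is at the origin; F and Z share the same y with |FZ| = 30.8 and Z on the −x side, so Z = (-30.8, 0.00). A1 meets FZ tangentially, so EZ is at right angles to FZ, so E = Z + (0, -13.1) = (-30.8, -13.1). On A1, Z sits at bearing 90° from E; a 111° counterclockwise sweep puts P at bearing 201°, so P = E + 13.1·(cos 201°, sin 201°) = (-43.0, -17.8). A1 meets PV tangentially, so EP is at right angles to PV, so PV runs along (−sin 201°, cos 201°); with |PV| = 34.1, V = (-30.8, -49.6). Then |ZV| = |V − Z| = 49.6.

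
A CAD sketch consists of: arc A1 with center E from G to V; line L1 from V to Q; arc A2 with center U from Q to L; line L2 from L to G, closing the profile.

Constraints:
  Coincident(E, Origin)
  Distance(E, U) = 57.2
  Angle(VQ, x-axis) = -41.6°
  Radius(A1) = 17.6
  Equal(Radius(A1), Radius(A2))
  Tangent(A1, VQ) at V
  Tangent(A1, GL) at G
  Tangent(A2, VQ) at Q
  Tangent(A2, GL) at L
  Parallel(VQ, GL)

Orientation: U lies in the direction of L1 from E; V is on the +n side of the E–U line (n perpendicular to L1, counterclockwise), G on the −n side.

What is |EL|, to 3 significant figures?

59.8

Tangency of A1 to both parallel lines with radius 17.6 puts V and G at E ± 17.6·n: V = (11.7, 13.2), G = (-11.7, -13.2). Equal radii place Q and L the same way about U: Q = U + 17.6·n = (54.5, -24.8), L = U − 17.6·n = (31.1, -51.1). Then |EL| = |L − E| = 59.8.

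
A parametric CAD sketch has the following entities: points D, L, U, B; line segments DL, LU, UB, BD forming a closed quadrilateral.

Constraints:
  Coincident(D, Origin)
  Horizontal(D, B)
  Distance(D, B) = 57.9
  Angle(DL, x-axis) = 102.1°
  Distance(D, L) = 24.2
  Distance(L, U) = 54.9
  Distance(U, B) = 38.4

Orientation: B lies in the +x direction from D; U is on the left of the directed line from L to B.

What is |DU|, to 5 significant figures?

60.808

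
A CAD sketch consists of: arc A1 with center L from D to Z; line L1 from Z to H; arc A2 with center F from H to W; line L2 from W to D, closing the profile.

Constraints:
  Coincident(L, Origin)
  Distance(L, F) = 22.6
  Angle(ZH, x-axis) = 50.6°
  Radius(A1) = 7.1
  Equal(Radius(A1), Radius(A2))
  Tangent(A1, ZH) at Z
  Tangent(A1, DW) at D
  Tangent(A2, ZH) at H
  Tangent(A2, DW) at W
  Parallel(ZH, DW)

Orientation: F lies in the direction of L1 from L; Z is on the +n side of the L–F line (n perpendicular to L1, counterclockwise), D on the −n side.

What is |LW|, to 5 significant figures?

23.689

The slot axis is L1's direction at 50.6°, so u = (cos 50.6°, sin 50.6°) = (0.63473, 0.77273) and n = (−sin 50.6°, cos 50.6°) = (-0.77273, 0.63473). L is at the origin and F lies 22.6 along u from L, so F = 22.6·u = (14.345, 17.464). Tangency of A1 to both parallel lines with radius 7.1 puts Z and D at L ± 7.1·n: Z = (-5.4864, 4.5066), D = (5.4864, -4.5066). Equal radii place H and W the same way about F: H = F + 7.1·n = (8.8585, 21.970), W = F − 7.1·n = (19.831, 12.957). Then |LW| = |W − L| = 23.689.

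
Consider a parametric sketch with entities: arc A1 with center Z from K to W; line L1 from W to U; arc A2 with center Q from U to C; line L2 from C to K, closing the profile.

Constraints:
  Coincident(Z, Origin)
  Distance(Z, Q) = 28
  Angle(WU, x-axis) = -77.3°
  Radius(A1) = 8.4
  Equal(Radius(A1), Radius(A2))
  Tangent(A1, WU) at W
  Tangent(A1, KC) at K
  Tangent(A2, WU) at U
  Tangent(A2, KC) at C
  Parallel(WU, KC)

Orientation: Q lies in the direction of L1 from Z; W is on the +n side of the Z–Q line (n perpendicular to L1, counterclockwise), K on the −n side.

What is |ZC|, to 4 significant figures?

29.23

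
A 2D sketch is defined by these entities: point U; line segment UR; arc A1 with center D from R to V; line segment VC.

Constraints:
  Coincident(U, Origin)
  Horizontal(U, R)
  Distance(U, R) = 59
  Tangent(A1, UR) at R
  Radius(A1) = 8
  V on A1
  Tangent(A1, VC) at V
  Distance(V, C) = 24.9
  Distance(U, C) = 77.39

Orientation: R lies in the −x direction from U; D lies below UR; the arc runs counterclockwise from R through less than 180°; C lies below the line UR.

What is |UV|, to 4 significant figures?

67.25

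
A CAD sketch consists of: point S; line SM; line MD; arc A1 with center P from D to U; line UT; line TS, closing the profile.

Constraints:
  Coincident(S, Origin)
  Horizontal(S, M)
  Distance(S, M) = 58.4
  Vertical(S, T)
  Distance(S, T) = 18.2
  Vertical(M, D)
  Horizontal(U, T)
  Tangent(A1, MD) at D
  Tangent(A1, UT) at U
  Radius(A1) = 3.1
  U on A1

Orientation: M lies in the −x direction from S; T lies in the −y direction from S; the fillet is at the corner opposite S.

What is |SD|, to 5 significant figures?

60.321

The virtual corner opposite S is at (-58.400, -18.200). Since A1 is tangent to MD there, PD ⟂ MD and tangency of A1 to UT means the radius PU is perpendicular to UT, with radius 3.1, so the center P sits 3.1 in from both sides at P = (-55.300, -15.100). That places the tangent points at D = (-58.400, -15.100) on MD and U = (-55.300, -18.200) on UT. Then |SD| = |D − S| = 60.321.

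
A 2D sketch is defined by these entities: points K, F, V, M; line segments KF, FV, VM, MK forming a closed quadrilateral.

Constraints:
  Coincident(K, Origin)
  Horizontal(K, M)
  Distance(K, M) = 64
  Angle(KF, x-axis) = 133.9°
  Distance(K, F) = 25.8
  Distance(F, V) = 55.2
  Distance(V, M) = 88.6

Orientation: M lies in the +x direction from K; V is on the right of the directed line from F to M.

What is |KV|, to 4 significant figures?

40.22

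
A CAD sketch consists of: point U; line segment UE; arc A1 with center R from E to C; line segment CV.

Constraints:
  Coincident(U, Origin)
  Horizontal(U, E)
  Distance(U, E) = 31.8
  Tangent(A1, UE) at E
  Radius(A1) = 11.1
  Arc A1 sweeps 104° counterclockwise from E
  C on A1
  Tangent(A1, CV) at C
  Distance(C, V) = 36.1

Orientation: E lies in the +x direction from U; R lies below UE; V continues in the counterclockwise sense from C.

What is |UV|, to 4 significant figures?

57.17

On A1, E sits at bearing 90° from R; a 104° counterclockwise sweep puts C at bearing 194°, so C = R + 11.1·(cos 194°, sin 194°) = (21.03, -13.79). Since A1 is tangent to CV there, RC ⟂ CV, so CV runs along (−sin 194°, cos 194°); with |CV| = 36.1, V = (29.76, -48.81). Then |UV| = |V − U| = 57.17.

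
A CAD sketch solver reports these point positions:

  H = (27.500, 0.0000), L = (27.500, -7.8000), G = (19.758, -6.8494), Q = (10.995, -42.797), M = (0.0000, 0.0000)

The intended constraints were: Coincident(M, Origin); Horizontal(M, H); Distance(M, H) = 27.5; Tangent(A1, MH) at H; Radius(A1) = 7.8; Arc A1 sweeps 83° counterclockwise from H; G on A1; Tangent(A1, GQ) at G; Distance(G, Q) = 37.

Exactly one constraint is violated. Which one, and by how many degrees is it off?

Tangent(A1, GQ) at G — off by 6.70°.

M = (0.00, 0.00) ✓; M.y = 0.00, H.y = 0.00 ✓; |MH| = 27.50 ✓; ∠(LH, HM) = 90.00° ✓; |LH| = 7.800 ✓; bearing(L→G) − bearing(L→H) = 83.00° ✓; |LG| = 7.800 ✓; ∠(LG, GQ) = 96.70° ✗; |GQ| = 37.00 ✓.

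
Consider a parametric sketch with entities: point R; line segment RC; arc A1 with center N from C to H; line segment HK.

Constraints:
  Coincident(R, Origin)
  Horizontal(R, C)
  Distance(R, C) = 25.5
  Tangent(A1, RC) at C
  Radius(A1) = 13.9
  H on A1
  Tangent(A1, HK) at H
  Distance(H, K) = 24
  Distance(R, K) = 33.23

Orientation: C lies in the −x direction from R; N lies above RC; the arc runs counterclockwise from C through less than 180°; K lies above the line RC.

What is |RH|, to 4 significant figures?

15.68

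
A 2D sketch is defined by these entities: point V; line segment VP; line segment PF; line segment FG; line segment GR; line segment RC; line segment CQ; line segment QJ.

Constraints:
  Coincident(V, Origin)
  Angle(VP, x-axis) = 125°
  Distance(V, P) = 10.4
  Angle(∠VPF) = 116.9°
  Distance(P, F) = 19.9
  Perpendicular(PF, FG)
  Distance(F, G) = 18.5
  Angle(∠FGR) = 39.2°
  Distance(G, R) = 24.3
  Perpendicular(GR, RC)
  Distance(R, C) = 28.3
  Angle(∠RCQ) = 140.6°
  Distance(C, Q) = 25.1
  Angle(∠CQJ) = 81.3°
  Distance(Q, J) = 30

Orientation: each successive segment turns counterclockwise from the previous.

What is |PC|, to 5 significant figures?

32.135

∠FGR = 39.2° gives GR at 58.900° from the x-axis; with |GR| = 24.3, R = (-10.508, 8.2071). GR ⟂ RC, so RC runs at 148.90°; with |RC| = 28.3, C = (-34.741, 22.825). Then |PC| = |C − P| = 32.135.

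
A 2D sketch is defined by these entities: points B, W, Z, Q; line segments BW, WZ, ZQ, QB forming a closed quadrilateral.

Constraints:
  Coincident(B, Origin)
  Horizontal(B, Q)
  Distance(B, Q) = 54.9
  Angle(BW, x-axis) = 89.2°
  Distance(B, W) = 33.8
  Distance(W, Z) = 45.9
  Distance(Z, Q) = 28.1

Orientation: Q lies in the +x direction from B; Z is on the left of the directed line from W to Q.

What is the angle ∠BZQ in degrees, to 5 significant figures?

78.757°

Checks: |WZ| = 45.90 ✓; |ZQ| = 28.10 ✓.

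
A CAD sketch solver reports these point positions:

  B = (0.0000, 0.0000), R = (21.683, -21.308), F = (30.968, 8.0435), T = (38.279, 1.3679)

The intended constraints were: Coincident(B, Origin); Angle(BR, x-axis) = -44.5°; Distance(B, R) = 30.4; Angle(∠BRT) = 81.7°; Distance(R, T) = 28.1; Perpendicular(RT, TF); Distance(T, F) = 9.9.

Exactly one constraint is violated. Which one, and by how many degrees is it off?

Perpendicular(RT, TF) — off by 6.20°.

B = (0.00, 0.00) ✓; BR at -44.50° ✓; |BR| = 30.40 ✓; ∠BRT = 81.70° ✓; |RT| = 28.10 ✓; ∠(RT, TF) = 83.80° ✗; |TF| = 9.900 ✓.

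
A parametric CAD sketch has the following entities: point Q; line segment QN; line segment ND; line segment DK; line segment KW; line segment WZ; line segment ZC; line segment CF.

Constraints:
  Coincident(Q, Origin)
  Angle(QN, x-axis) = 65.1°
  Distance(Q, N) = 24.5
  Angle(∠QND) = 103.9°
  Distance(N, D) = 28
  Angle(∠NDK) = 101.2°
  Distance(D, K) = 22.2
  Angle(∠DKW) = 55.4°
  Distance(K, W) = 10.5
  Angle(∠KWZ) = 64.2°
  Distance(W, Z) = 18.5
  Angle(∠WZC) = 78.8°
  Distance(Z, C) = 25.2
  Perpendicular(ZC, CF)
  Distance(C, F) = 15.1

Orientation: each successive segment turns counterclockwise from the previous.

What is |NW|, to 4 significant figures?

28.71

Q is at the origin; QN runs at 65.1° with length 24.5, so N = (10.32, 22.22). ∠QND = 103.9° gives ND at 141.2° from the x-axis; with |ND| = 28.0, D = (-11.51, 39.77). ∠NDK = 101.2° gives DK at -140.0° from the x-axis; with |DK| = 22.2, K = (-28.51, 25.50). ∠DKW = 55.4° gives KW at -15.40° from the x-axis; with |KW| = 10.5, W = (-18.39, 22.71). Then |NW| = |W − N| = 28.71.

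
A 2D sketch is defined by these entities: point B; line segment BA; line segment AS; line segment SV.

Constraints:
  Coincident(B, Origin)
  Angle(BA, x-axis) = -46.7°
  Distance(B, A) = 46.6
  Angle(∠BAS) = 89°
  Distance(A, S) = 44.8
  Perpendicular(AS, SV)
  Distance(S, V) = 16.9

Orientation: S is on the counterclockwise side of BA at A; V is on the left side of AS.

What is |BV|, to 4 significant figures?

53.07

B is at the origin; BA runs at -46.7° with length 46.6, so A = 46.6·(cos -46.7°, sin -46.7°) = (31.96, -33.91). ∠BAS = 89.0°, so AS runs at -46.7° + (180° − 89.0°) = 44.30° from the x-axis; with |AS| = 44.8, S = A + 44.8·(cos 44.30°, sin 44.30°) = (64.02, -2.625). AS is perpendicular to SV; with |SV| = 16.9 on the left of AS, V = S + 16.9·(-0.6984, 0.7157) = (52.22, 9.470). Then |BV| = |V − B| = 53.07.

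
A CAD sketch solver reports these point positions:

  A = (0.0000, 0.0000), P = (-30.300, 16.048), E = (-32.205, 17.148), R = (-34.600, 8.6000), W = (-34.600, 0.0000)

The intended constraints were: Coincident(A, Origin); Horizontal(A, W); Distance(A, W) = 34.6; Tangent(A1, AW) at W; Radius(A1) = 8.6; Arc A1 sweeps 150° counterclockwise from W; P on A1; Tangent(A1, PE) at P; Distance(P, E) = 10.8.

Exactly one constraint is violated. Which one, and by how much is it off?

Distance(P, E) = 10.8 — off by 8.60.

A = (0.00, 0.00) ✓; A.y = 0.00, W.y = 0.00 ✓; |AW| = 34.60 ✓; ∠(RW, WA) = 90.00° ✓; |RW| = 8.600 ✓; bearing(R→P) − bearing(R→W) = 150.0° ✓; |RP| = 8.600 ✓; ∠(RP, PE) = 90.00° ✓; |PE| = 2.200 ✗.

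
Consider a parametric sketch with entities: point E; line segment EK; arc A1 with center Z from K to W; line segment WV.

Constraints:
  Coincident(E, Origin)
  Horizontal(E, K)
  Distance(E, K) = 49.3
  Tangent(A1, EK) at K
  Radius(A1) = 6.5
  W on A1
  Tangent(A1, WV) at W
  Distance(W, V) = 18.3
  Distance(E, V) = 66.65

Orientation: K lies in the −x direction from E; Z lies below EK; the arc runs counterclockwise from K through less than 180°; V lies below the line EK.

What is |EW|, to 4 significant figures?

55.12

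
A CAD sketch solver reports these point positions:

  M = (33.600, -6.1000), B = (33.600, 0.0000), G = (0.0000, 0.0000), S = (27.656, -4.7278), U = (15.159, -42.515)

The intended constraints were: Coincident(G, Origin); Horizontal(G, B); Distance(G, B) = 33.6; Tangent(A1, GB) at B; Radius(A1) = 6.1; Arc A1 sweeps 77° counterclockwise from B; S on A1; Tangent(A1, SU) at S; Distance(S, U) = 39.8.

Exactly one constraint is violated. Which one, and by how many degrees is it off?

Tangent(A1, SU) at S — off by 5.30°.

G = (0.00, 0.00) ✓; G.y = 0.00, B.y = 0.00 ✓; |GB| = 33.60 ✓; ∠(MB, BG) = 90.00° ✓; |MB| = 6.100 ✓; bearing(M→S) − bearing(M→B) = 77.00° ✓; |MS| = 6.100 ✓; ∠(MS, SU) = 95.30° ✗; |SU| = 39.80 ✓.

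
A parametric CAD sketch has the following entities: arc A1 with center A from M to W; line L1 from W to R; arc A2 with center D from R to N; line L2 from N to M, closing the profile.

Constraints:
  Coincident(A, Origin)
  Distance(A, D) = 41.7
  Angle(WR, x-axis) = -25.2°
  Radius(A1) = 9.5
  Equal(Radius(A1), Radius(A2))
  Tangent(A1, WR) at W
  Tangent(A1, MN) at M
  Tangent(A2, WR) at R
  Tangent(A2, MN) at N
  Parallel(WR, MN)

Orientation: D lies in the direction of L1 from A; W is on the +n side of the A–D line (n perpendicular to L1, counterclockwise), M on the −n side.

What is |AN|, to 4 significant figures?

42.77

The slot axis is L1's direction at -25.2°, so u = (cos -25.2°, sin -25.2°) = (0.9048, -0.4258) and n = (−sin -25.2°, cos -25.2°) = (0.4258, 0.9048). A is at the origin and D lies 41.7 along u from A, so D = 41.7·u = (37.73, -17.75). Tangency of A1 to both parallel lines with radius 9.5 puts W and M at A ± 9.5·n: W = (4.045, 8.596), M = (-4.045, -8.596). Equal radii place R and N the same way about D: R = D + 9.5·n = (41.78, -9.159), N = D − 9.5·n = (33.69, -26.35). Then |AN| = |N − A| = 42.77.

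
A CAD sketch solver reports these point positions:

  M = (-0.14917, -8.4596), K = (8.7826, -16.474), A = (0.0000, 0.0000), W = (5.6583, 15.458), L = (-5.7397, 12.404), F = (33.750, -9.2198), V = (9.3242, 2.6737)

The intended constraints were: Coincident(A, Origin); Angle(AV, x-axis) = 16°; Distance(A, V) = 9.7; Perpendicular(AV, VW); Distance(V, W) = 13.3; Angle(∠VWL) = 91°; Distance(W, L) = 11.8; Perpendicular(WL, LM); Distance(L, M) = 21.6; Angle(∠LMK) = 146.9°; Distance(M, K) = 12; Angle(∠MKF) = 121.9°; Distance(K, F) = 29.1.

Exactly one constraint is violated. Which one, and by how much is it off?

Distance(K, F) = 29.1 — off by 3.10.

A = (0.00, 0.00) ✓; AV at 16.00° ✓; |AV| = 9.700 ✓; ∠(AV, VW) = 90.00° ✓; |VW| = 13.30 ✓; ∠VWL = 91.00° ✓; |WL| = 11.80 ✓; ∠(WL, LM) = 90.00° ✓; |LM| = 21.60 ✓; ∠LMK = 146.9° ✓; |MK| = 12.00 ✓; ∠MKF = 121.9° ✓; |KF| = 26.00 ✗.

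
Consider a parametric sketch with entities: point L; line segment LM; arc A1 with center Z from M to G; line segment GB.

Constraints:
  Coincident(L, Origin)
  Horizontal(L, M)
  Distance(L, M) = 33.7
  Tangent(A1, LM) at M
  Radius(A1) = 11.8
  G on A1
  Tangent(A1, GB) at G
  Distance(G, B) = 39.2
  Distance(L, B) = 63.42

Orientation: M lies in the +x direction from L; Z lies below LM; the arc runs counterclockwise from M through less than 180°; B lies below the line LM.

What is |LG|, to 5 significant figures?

27.430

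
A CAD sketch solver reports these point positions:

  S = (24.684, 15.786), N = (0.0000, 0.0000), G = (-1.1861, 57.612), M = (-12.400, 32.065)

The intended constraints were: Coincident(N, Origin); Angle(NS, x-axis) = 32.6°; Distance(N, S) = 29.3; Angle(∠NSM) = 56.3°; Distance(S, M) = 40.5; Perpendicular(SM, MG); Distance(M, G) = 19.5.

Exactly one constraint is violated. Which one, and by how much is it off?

Distance(M, G) = 19.5 — off by 8.40.

N = (0.00, 0.00) ✓; NS at 32.60° ✓; |NS| = 29.30 ✓; ∠NSM = 56.30° ✓; |SM| = 40.50 ✓; ∠(SM, MG) = 90.00° ✓; |MG| = 27.90 ✗.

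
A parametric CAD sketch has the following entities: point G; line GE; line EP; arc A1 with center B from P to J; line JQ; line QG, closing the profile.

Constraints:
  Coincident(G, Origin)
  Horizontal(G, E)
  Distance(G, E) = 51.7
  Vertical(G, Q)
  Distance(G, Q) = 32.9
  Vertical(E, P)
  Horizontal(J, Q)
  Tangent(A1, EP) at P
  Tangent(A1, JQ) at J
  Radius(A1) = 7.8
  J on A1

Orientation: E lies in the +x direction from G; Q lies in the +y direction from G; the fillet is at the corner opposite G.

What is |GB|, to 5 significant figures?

50.569

G is at the origin; G and E share the same y with |GE| = 51.7 and E on the +x side, so E = (51.700, 0.0000). G and Q share the same x with |GQ| = 32.9 and Q on the +y side, so Q = (0.0000, 32.900). The virtual corner opposite G is at (51.700, 32.900). A1 meets EP tangentially, so BP is at right angles to EP and the tangent condition forces BJ to be normal to JQ, with radius 7.8, so the center B sits 7.8 in from both sides at B = (43.900, 25.100). Then |GB| = |B − G| = 50.569.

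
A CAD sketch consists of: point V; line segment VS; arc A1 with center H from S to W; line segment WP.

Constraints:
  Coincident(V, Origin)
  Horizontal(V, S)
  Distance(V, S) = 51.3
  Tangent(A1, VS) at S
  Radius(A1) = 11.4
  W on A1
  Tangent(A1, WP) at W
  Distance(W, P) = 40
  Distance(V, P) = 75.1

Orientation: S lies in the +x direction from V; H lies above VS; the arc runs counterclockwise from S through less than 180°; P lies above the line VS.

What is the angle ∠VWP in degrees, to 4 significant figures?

89.44°

Checks: |HW| = 11.40 ✓; ∠(HW, WP) = 90.00° ✓; |WP| = 40.00 ✓; |VP| = 75.10 ✓.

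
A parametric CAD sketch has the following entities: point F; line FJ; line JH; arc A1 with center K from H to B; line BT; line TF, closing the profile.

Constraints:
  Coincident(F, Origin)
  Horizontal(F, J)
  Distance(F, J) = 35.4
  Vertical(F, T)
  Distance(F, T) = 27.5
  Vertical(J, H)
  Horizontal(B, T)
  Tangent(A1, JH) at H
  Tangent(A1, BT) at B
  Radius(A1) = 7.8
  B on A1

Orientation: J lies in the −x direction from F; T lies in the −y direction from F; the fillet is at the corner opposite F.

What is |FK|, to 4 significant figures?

33.91

F and T share the same x with |FT| = 27.5 and T on the −y side, so T = (0.000, -27.50). The virtual corner opposite F is at (-35.40, -27.50). The tangent condition forces KH to be normal to JH and A1 meets BT tangentially, so KB is at right angles to BT, with radius 7.8, so the center K sits 7.8 in from both sides at K = (-27.60, -19.70). Then |FK| = |K − F| = 33.91.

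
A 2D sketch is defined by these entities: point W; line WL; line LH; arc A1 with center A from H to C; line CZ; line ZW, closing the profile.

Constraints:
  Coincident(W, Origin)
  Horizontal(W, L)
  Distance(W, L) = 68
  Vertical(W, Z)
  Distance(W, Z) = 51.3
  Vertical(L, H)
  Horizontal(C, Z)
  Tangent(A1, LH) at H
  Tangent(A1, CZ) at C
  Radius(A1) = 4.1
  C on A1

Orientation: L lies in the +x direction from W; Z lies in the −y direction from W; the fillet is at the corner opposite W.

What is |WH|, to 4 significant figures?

82.78

W is at the origin; W and L share the same y with |WL| = 68.0 and L on the +x side, so L = (68.00, 0.000). WZ is vertical with |WZ| = 51.3 and Z on the −y side, so Z = (0.000, -51.30). The virtual corner opposite W is at (68.00, -51.30). A1 meets LH tangentially, so AH is at right angles to LH and tangency of A1 to CZ means the radius AC is perpendicular to CZ, with radius 4.1, so the center A sits 4.1 in from both sides at A = (63.90, -47.20). That places the tangent points at H = (68.00, -47.20) on LH and C = (63.90, -51.30) on CZ. Then |WH| = |H − W| = 82.78.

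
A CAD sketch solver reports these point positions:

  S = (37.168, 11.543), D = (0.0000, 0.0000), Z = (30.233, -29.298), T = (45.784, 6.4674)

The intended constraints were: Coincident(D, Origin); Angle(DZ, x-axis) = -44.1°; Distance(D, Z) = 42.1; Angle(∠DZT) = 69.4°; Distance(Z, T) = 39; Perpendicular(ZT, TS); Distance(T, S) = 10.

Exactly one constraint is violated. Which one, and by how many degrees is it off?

Perpendicular(ZT, TS) — off by 7.00°.

D = (0.00, 0.00) ✓; DZ at -44.10° ✓; |DZ| = 42.10 ✓; ∠DZT = 69.40° ✓; |ZT| = 39.00 ✓; ∠(ZT, TS) = 83.00° ✗; |TS| = 10.00 ✓.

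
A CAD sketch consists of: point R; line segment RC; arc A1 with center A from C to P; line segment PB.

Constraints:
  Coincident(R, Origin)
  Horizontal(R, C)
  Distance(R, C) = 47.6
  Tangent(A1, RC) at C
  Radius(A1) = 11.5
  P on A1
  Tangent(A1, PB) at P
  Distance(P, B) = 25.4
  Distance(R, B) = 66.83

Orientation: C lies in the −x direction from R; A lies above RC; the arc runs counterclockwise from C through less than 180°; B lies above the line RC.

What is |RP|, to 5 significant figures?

42.961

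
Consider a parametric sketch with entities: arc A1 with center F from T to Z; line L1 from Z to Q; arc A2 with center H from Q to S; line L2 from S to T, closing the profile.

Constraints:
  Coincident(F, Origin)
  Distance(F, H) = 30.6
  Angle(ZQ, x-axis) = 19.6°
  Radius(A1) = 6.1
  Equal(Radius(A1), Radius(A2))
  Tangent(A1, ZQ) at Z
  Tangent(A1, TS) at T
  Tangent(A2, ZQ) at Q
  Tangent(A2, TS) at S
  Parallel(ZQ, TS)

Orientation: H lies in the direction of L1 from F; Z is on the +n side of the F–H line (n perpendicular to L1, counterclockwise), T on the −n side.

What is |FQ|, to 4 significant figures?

31.20

The slot axis is L1's direction at 19.6°, so u = (cos 19.6°, sin 19.6°) = (0.9421, 0.3355) and n = (−sin 19.6°, cos 19.6°) = (-0.3355, 0.9421). F is at the origin and H lies 30.6 along u from F, so H = 30.6·u = (28.83, 10.26). Tangency of A1 to both parallel lines with radius 6.1 puts Z and T at F ± 6.1·n: Z = (-2.046, 5.747), T = (2.046, -5.747). Equal radii place Q and S the same way about H: Q = H + 6.1·n = (26.78, 16.01), S = H − 6.1·n = (30.87, 4.518). Then |FQ| = |Q − F| = 31.20.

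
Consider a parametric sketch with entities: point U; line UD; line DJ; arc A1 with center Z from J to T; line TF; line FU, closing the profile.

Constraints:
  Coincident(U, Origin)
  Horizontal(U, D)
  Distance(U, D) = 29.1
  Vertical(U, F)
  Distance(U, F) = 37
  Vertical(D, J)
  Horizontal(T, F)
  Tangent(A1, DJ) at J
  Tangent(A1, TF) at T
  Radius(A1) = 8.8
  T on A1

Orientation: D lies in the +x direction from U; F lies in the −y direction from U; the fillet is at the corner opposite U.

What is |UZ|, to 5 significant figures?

34.747

U is at the origin; U and D share the same y with |UD| = 29.1 and D on the +x side, so D = (29.100, 0.0000). UF is vertical with |UF| = 37.0 and F on the −y side, so F = (0.0000, -37.000). The virtual corner opposite U is at (29.100, -37.000). A1 meets DJ tangentially, so ZJ is at right angles to DJ and A1 meets TF tangentially, so ZT is at right angles to TF, with radius 8.8, so the center Z sits 8.8 in from both sides at Z = (20.300, -28.200). Then |UZ| = |Z − U| = 34.747.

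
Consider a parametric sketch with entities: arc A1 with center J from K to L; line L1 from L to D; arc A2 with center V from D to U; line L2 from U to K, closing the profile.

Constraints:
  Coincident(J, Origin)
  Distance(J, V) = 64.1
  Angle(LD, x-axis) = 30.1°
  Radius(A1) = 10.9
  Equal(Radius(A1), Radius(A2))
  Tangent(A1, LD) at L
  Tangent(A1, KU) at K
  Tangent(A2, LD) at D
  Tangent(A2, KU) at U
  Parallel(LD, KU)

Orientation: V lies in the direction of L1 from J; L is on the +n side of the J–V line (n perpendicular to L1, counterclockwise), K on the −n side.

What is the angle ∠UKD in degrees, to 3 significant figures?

18.8°

Tangency of A1 to both parallel lines with radius 10.9 puts L and K at J ± 10.9·n: L = (-5.47, 9.43), K = (5.47, -9.43). Equal radii place D and U the same way about V: D = V + 10.9·n = (50.0, 41.6), U = V − 10.9·n = (60.9, 22.7). Then cos ∠UKD = KU·KD / (|KU||KD|), giving 18.8°.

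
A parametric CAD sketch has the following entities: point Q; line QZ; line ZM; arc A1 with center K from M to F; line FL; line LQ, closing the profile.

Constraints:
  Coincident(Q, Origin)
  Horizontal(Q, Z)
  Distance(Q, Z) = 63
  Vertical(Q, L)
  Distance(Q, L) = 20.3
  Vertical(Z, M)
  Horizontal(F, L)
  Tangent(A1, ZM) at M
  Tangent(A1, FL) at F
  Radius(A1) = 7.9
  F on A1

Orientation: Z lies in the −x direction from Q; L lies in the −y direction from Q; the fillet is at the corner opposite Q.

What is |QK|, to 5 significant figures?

56.478

Q is at the origin; Q and Z share the same y with |QZ| = 63.0 and Z on the −x side, so Z = (-63.000, 0.0000). Q and L share the same x with |QL| = 20.3 and L on the −y side, so L = (0.0000, -20.300). The virtual corner opposite Q is at (-63.000, -20.300). The tangent condition forces KM to be normal to ZM and since A1 is tangent to FL there, KF ⟂ FL, with radius 7.9, so the center K sits 7.9 in from both sides at K = (-55.100, -12.400). Then |QK| = |K − Q| = 56.478.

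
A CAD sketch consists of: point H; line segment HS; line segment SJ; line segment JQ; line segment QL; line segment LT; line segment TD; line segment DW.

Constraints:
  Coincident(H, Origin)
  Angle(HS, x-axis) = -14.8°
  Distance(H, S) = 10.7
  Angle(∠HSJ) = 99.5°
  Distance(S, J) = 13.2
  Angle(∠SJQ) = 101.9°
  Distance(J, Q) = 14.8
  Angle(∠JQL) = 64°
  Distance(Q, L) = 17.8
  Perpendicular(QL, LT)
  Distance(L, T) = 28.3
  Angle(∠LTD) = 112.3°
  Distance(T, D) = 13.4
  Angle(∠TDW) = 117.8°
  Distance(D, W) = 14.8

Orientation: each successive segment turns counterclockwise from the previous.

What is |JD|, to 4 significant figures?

20.11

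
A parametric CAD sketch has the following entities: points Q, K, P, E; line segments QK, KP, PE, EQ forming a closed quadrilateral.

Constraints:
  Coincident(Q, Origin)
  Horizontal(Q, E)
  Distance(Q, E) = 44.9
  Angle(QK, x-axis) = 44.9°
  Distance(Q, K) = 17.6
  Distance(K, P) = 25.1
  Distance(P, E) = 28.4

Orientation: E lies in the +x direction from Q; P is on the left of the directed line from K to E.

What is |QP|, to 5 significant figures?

42.471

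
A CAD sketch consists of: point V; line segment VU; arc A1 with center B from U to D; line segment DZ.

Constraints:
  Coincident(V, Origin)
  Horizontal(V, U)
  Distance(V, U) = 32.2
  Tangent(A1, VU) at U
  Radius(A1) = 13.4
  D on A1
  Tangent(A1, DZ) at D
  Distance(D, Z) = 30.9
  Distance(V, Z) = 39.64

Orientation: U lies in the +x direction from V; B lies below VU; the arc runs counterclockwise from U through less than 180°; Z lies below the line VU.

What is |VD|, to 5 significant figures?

21.532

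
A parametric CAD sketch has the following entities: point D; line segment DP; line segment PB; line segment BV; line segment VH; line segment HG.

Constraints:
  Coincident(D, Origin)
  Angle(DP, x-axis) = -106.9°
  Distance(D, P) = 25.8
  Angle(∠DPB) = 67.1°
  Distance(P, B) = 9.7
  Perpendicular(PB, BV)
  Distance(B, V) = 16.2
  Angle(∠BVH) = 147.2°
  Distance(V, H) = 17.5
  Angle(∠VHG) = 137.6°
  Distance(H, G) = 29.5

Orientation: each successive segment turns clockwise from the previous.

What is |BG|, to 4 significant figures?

54.06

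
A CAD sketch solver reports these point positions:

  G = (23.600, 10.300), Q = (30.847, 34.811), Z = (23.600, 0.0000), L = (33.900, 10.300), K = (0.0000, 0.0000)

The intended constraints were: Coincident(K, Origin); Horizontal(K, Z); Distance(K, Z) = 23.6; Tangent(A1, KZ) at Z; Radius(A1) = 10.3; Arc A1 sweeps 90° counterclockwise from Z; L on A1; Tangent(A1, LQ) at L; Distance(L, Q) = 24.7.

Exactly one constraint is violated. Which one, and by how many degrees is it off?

Tangent(A1, LQ) at L — off by 7.10°.

K = (0.00, 0.00) ✓; K.y = 0.00, Z.y = 0.00 ✓; |KZ| = 23.60 ✓; ∠(GZ, ZK) = 90.00° ✓; |GZ| = 10.30 ✓; bearing(G→L) − bearing(G→Z) = 90.00° ✓; |GL| = 10.30 ✓; ∠(GL, LQ) = 82.90° ✗; |LQ| = 24.70 ✓.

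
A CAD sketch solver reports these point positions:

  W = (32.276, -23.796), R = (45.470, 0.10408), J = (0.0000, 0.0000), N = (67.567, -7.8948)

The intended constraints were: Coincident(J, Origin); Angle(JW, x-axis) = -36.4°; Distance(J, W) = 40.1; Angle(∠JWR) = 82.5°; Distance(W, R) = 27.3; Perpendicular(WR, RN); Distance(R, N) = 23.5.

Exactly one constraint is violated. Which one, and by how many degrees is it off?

Perpendicular(WR, RN) — off by 9.00°.

J = (0.00, 0.00) ✓; JW at -36.40° ✓; |JW| = 40.10 ✓; ∠JWR = 82.50° ✓; |WR| = 27.30 ✓; ∠(WR, RN) = 81.00° ✗; |RN| = 23.50 ✓.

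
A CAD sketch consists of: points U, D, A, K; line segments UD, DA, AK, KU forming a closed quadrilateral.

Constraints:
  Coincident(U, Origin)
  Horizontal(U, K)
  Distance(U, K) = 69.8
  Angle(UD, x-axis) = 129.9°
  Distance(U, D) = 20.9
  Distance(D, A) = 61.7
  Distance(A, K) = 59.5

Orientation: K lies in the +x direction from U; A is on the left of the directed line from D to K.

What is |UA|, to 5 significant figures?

62.962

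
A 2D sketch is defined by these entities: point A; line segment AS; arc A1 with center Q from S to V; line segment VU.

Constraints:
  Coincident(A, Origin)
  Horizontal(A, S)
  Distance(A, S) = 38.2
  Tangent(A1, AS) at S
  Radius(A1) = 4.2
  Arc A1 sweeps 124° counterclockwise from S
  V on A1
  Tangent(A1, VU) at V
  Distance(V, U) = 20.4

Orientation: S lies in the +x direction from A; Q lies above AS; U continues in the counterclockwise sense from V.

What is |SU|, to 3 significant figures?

24.8

A is at the origin; A and S share the same y with |AS| = 38.2 and S on the +x side, so S = (38.2, 0.00). Tangency of A1 to AS means the radius QS is perpendicular to AS, so Q = S + (0, 4.2) = (38.2, 4.20). On A1, S sits at bearing -90° from Q; a 124° counterclockwise sweep puts V at bearing 34°, so V = Q + 4.2·(cos 34°, sin 34°) = (41.7, 6.55). Since A1 is tangent to VU there, QV ⟂ VU, so VU runs along (−sin 34°, cos 34°); with |VU| = 20.4, U = (30.3, 23.5). Then |SU| = |U − S| = 24.8.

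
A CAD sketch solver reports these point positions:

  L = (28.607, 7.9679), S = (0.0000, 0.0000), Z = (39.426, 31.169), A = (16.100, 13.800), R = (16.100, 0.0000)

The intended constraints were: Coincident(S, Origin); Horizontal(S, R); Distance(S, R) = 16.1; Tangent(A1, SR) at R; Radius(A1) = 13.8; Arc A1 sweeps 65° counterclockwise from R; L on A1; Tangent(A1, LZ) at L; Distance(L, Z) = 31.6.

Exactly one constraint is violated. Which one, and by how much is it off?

Distance(L, Z) = 31.6 — off by 6.00.

S = (0.00, 0.00) ✓; S.y = 0.00, R.y = 0.00 ✓; |SR| = 16.10 ✓; ∠(AR, RS) = 90.00° ✓; |AR| = 13.80 ✓; bearing(A→L) − bearing(A→R) = 65.00° ✓; |AL| = 13.80 ✓; ∠(AL, LZ) = 90.00° ✓; |LZ| = 25.60 ✗.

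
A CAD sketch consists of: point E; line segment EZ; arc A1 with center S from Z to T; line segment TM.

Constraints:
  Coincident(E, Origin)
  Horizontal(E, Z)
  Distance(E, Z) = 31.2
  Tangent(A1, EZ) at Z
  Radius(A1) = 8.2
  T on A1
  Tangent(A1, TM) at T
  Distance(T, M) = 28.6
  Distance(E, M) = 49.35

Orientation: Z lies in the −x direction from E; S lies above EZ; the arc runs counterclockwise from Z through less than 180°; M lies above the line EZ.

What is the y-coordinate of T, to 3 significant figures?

10.6

E is at the origin; E and Z share the same y with |EZ| = 31.2 and Z on the −x side, so Z = (-31.2, 0.00). A1 meets EZ tangentially, so SZ is at right angles to EZ, so S = Z + (0, 8.2) = (-31.2, 8.20). Since ST ⟂ TM (tangency), |SM| = √(8.2² + 28.6²) = 29.8 regardless of where T sits on A1. So M lies on both circle(E, 49.35) and circle(S, 29.8); the above-EZ intersection is M = (-31.5, 38.0). T is the foot of the tangent from M: T = (-23.3, 10.6).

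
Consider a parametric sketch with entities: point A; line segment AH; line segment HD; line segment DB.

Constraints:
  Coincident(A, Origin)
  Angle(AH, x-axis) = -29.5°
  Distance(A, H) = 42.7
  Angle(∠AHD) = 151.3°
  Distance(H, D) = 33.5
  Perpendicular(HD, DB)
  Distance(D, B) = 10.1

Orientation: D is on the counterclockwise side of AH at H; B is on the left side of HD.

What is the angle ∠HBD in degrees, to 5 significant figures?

73.222°

A is at the origin; AH runs at -29.5° with length 42.7, so H = 42.7·(cos -29.5°, sin -29.5°) = (37.164, -21.026). ∠AHD = 151.3°, so HD runs at -29.5° + (180° − 151.3°) = -0.80000° from the x-axis; with |HD| = 33.5, D = H + 33.5·(cos -0.80000°, sin -0.80000°) = (70.661, -21.494). HD is perpendicular to DB; with |DB| = 10.1 on the left of HD, B = D + 10.1·(0.013962, 0.99990) = (70.802, -11.395). Then cos ∠HBD = BH·BD / (|BH||BD|), giving 73.222°.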